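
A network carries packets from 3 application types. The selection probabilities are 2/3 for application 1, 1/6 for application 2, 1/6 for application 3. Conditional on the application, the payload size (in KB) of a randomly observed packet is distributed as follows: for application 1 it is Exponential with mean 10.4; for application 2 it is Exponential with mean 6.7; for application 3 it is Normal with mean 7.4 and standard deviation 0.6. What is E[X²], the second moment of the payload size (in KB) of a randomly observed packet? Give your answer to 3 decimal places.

For each component E[X²] = Var + (mean)², giving 1: 216.32; 2: 89.78; 3: 55.12.
Overall E[X²] = 0.666667·216.32 + 0.166667·89.78 + 0.166667·55.12 = 168.363.

168.363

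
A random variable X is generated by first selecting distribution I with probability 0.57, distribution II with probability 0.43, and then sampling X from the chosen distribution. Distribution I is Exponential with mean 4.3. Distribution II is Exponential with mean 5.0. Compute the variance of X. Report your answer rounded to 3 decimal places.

Per component, I: μ=4.3, E[X²]=36.98; II: μ=5, E[X²]=50.
E[X] = 0.57·4.3 + 0.43·5 = 4.601.
E[X²] = 0.57·36.98 + 0.43·50 = 42.5786.
Var(X) = E[X²] − (E[X])² = 42.5786 − 21.1692 = 21.4094.

21.409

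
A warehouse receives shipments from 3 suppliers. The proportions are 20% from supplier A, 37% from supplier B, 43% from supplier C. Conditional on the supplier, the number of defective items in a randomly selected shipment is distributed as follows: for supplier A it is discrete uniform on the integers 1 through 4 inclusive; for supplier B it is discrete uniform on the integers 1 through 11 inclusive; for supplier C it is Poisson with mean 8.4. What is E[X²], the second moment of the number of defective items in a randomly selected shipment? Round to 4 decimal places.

52.4728

For each component E[X²] = Var + (mean)², giving A: 7.5; B: 46; C: 78.96.
Overall E[X²] = 0.2·7.5 + 0.37·46 + 0.43·78.96 = 52.4728.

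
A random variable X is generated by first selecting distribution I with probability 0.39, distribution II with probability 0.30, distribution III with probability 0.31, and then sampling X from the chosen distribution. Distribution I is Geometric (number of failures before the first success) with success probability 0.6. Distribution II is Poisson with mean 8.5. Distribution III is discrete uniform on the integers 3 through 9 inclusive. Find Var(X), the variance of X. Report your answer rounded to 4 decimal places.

Per component, I: μ=0.666667, E[X²]=1.55556; II: μ=8.5, E[X²]=80.75; III: μ=6, E[X²]=40.
E[X] = 0.39·0.666667 + 0.3·8.5 + 0.31·6 = 4.67.
E[X²] = 0.39·1.55556 + 0.3·80.75 + 0.31·40 = 37.2317.
Var(X) = E[X²] − (E[X])² = 37.2317 − 21.8089 = 15.4228.

15.4228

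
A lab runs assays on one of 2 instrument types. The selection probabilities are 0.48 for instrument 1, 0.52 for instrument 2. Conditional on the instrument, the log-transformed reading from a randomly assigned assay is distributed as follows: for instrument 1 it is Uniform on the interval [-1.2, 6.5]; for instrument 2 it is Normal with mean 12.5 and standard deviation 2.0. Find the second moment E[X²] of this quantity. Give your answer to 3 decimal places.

For each component E[X²] = Var + (mean)², giving 1: 11.9633; 2: 160.25.
Overall E[X²] = 0.48·11.9633 + 0.52·160.25 = 89.0724.

89.072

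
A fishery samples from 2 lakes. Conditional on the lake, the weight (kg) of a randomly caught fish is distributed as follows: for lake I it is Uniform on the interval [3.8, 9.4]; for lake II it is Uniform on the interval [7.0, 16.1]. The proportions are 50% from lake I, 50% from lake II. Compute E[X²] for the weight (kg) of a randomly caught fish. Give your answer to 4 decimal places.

93.2383

For each component E[X²] = Var + (mean)², giving I: 46.1733; II: 140.303.
Overall E[X²] = 0.5·46.1733 + 0.5·140.303 = 93.2383.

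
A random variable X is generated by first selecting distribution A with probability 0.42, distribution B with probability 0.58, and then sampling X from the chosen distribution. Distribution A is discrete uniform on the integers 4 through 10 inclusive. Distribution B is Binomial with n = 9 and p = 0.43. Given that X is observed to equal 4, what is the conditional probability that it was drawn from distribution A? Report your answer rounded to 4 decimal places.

0.2853

Likelihoods P(X=4 | ·): A: 0.142857; B: 0.25919.
Posterior ∝ prior × likelihood. Numerator for A: 0.42·0.142857 = 0.06.
Normalizing constant: 0.42·0.142857 + 0.58·0.25919 = 0.21033.
P(A | observation) = 0.06 / 0.21033 = 0.285266.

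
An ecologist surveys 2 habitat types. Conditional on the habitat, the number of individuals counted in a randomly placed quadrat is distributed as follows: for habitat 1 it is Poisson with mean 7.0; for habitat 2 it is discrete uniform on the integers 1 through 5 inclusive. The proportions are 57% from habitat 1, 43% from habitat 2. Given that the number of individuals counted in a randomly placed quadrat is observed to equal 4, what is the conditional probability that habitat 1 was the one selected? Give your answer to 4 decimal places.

Likelihoods P(X=4 | ·): 1: 0.0912262; 2: 0.2.
Posterior ∝ prior × likelihood. Numerator for 1: 0.57·0.0912262 = 0.0519989.
Normalizing constant: 0.57·0.0912262 + 0.43·0.2 = 0.137999.
P(1 | observation) = 0.0519989 / 0.137999 = 0.376807.

0.3768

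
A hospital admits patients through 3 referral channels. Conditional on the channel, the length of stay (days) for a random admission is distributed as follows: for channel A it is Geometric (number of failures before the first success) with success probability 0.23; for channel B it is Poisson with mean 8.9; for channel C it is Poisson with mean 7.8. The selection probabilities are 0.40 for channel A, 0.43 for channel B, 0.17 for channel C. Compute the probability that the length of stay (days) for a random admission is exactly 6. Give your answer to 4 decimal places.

0.0814

Conditional on each channel, P(X = 6): A: 0.0479371; B: 0.0941427; C: 0.128156.
By total probability, P(X = 6) = 0.4·0.0479371 + 0.43·0.0941427 + 0.17·0.128156 = 0.0814427.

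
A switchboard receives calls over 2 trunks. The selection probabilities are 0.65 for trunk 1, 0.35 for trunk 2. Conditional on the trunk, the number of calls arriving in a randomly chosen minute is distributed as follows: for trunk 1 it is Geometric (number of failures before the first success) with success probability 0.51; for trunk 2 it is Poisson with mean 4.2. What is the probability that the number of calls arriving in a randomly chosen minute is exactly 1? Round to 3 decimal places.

Conditional on each trunk, P(X = 1): 1: 0.2499; 2: 0.0629814.
By total probability, P(X = 1) = 0.65·0.2499 + 0.35·0.0629814 = 0.184478.

0.184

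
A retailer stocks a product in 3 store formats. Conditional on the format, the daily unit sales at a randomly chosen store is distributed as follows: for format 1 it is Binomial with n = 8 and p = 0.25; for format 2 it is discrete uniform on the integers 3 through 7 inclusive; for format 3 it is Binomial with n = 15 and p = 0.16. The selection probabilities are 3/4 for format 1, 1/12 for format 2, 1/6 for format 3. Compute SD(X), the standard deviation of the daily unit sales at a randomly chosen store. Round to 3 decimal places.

Per component, 1: μ=2, E[X²]=5.5; 2: μ=5, E[X²]=27; 3: μ=2.4, E[X²]=7.776.
E[X] = 0.75·2 + 0.0833333·5 + 0.166667·2.4 = 2.31667.
E[X²] = 0.75·5.5 + 0.0833333·27 + 0.166667·7.776 = 7.671.
Var(X) = E[X²] − (E[X])² = 7.671 − 5.36694 = 2.30406.
SD(X) = √2.30406 = 1.51791.

1.518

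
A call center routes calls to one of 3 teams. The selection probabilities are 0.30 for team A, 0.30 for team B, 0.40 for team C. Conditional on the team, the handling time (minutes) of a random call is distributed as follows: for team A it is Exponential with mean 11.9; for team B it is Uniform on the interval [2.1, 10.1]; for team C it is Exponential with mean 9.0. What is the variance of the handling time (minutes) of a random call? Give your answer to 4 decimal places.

81.5290

Per component, A: μ=11.9, E[X²]=283.22; B: μ=6.1, E[X²]=42.5433; C: μ=9, E[X²]=162.
E[X] = 0.3·11.9 + 0.3·6.1 + 0.4·9 = 9.
E[X²] = 0.3·283.22 + 0.3·42.5433 + 0.4·162 = 162.529.
Var(X) = E[X²] − (E[X])² = 162.529 − 81 = 81.529.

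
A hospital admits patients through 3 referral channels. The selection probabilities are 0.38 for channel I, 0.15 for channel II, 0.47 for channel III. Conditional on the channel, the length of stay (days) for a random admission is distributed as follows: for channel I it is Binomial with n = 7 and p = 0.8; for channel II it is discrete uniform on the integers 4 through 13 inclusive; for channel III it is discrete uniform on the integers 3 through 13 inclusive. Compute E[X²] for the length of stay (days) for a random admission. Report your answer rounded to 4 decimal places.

59.1974

For each component E[X²] = Var + (mean)², giving I: 32.48; II: 80.5; III: 74.
Overall E[X²] = 0.38·32.48 + 0.15·80.5 + 0.47·74 = 59.1974.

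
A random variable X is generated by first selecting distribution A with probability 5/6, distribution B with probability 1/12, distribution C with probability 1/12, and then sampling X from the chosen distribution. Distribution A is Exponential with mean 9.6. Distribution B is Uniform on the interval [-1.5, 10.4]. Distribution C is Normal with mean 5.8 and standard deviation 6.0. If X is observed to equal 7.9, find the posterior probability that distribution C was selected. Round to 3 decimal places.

Likelihoods f(7.9 | ·): A: 0.0457447; B: 0.0840336; C: 0.0625401.
Posterior ∝ prior × likelihood. Numerator for C: 0.0833333·0.0625401 = 0.00521167.
Normalizing constant: 0.833333·0.0457447 + 0.0833333·0.0840336 + 0.0833333·0.0625401 = 0.050335.
P(C | observation) = 0.00521167 / 0.050335 = 0.10354.

0.104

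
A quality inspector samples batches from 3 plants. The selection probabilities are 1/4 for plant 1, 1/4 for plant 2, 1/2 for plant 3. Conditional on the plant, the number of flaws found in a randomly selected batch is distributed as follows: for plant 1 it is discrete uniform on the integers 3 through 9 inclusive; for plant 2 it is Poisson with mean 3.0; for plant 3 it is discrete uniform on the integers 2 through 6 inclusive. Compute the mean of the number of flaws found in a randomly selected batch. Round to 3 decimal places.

Component means — 1: 6; 2: 3; 3: 4.
E[X] = 0.25·6 + 0.25·3 + 0.5·4 = 4.25.

4.250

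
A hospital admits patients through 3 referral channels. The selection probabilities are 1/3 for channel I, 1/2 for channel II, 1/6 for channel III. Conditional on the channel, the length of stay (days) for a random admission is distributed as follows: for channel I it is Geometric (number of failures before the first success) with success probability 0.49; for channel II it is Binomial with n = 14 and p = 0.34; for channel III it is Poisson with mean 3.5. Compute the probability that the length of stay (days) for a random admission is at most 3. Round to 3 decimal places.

0.522

Conditional on each channel, P(X ≤ 3): I: 0.932348; II: 0.244393; III: 0.536633.
By total probability, P(X ≤ 3) = 0.333333·0.932348 + 0.5·0.244393 + 0.166667·0.536633 = 0.522418.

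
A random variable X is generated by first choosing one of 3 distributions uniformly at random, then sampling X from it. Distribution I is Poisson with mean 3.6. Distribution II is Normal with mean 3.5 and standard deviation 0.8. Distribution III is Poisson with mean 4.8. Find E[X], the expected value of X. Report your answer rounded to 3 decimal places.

Component means — I: 3.6; II: 3.5; III: 4.8.
E[X] = 0.333333·3.6 + 0.333333·3.5 + 0.333333·4.8 = 3.96667.

3.967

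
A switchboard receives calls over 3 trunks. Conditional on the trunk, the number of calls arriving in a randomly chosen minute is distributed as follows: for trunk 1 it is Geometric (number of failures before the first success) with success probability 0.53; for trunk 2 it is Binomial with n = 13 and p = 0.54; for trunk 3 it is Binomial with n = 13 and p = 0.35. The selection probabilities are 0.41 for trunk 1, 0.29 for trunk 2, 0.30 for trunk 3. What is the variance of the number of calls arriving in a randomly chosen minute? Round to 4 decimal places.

9.1636

Per component, 1: μ=0.886792, E[X²]=2.45959; 2: μ=7.02, E[X²]=52.5096; 3: μ=4.55, E[X²]=23.66.
E[X] = 0.41·0.886792 + 0.29·7.02 + 0.3·4.55 = 3.76438.
E[X²] = 0.41·2.45959 + 0.29·52.5096 + 0.3·23.66 = 23.3342.
Var(X) = E[X²] − (E[X])² = 23.3342 − 14.1706 = 9.16362.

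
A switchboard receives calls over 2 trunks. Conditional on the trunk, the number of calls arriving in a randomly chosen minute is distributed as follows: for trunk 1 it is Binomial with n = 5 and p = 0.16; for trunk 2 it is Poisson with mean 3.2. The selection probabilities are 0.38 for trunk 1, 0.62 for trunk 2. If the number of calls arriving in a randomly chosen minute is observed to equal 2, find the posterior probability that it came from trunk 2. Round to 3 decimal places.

Likelihoods P(X=2 | ·): 1: 0.151732; 2: 0.208702.
Posterior ∝ prior × likelihood. Numerator for 2: 0.62·0.208702 = 0.129396.
Normalizing constant: 0.38·0.151732 + 0.62·0.208702 = 0.187054.
P(2 | observation) = 0.129396 / 0.187054 = 0.691756.

0.692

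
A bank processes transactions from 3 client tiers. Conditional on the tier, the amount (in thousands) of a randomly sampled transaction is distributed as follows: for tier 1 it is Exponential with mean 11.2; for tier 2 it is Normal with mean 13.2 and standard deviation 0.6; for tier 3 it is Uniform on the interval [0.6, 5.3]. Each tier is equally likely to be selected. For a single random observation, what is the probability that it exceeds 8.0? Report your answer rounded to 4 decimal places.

Conditional on each tier, P(X > 8.0): 1: 0.489542; 2: 1; 3: 0.
By total probability, P(X > 8.0) = 0.333333·0.489542 + 0.333333·1 + 0.333333·0 = 0.496514.

0.4965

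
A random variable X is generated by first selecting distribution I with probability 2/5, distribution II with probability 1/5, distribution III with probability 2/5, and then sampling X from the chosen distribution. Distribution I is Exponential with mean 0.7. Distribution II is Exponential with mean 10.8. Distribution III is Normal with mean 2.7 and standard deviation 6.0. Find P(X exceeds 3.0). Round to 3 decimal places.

0.349

Conditional on each component, P(X > 3.0): I: 0.0137638; II: 0.757465; III: 0.480061.
By total probability, P(X > 3.0) = 0.4·0.0137638 + 0.2·0.757465 + 0.4·0.480061 = 0.349023.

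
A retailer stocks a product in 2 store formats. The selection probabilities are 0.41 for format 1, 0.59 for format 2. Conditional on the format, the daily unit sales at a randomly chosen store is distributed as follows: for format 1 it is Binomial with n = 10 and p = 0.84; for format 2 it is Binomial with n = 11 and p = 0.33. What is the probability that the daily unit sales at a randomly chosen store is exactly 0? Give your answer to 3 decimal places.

0.007

Conditional on each format, P(X = 0): 1: 1.09951e-08; 2: 0.012213.
By total probability, P(X = 0) = 0.41·1.09951e-08 + 0.59·0.012213 = 0.00720568.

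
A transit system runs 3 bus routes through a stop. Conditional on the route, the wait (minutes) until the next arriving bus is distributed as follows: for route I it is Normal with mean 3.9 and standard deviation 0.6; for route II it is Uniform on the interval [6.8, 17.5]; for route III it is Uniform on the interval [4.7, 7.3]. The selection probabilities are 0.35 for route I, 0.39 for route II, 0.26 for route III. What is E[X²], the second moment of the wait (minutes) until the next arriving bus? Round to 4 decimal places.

76.2497

For each component E[X²] = Var + (mean)², giving I: 15.57; II: 157.163; III: 36.5633.
Overall E[X²] = 0.35·15.57 + 0.39·157.163 + 0.26·36.5633 = 76.2497.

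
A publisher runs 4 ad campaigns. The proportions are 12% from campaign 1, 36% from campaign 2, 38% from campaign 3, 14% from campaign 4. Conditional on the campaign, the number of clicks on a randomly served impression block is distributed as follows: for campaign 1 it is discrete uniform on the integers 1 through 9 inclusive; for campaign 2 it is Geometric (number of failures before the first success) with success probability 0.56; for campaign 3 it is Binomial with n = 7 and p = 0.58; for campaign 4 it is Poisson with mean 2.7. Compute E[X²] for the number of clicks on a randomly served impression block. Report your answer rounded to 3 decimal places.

For each component E[X²] = Var + (mean)², giving 1: 31.6667; 2: 2.02041; 3: 18.1888; 4: 9.99.
Overall E[X²] = 0.12·31.6667 + 0.36·2.02041 + 0.38·18.1888 + 0.14·9.99 = 12.8377.

12.838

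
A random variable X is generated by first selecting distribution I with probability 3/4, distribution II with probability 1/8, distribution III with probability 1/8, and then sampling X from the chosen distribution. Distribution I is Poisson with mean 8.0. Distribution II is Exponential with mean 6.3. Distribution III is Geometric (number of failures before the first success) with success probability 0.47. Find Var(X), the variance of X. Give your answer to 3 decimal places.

Per component, I: μ=8, E[X²]=72; II: μ=6.3, E[X²]=79.38; III: μ=1.12766, E[X²]=3.67089.
E[X] = 0.75·8 + 0.125·6.3 + 0.125·1.12766 = 6.92846.
E[X²] = 0.75·72 + 0.125·79.38 + 0.125·3.67089 = 64.3814.
Var(X) = E[X²] − (E[X])² = 64.3814 − 48.0035 = 16.3778.

16.378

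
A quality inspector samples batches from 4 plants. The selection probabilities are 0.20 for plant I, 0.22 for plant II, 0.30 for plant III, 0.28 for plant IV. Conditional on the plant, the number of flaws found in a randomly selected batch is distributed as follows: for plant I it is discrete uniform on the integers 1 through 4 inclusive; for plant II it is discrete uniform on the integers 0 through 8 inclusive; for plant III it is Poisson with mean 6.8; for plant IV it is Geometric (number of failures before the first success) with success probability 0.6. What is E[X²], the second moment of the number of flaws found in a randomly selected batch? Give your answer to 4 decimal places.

22.8342

For each component E[X²] = Var + (mean)², giving I: 7.5; II: 22.6667; III: 53.04; IV: 1.55556.
Overall E[X²] = 0.2·7.5 + 0.22·22.6667 + 0.3·53.04 + 0.28·1.55556 = 22.8342.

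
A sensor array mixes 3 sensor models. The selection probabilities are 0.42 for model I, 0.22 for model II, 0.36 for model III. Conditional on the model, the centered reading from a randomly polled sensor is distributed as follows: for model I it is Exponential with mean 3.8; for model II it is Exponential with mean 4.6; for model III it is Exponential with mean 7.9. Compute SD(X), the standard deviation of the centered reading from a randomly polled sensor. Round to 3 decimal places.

Per component, I: μ=3.8, E[X²]=28.88; II: μ=4.6, E[X²]=42.32; III: μ=7.9, E[X²]=124.82.
E[X] = 0.42·3.8 + 0.22·4.6 + 0.36·7.9 = 5.452.
E[X²] = 0.42·28.88 + 0.22·42.32 + 0.36·124.82 = 66.3752.
Var(X) = E[X²] − (E[X])² = 66.3752 − 29.7243 = 36.6509.
SD(X) = √36.6509 = 6.054.

6.054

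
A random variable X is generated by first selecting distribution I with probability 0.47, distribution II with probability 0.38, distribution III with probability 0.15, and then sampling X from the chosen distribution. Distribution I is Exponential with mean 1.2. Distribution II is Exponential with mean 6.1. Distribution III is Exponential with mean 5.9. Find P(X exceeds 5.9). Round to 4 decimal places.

0.2031

Conditional on each component, P(X > 5.9): I: 0.0073235; II: 0.380141; III: 0.367879.
By total probability, P(X > 5.9) = 0.47·0.0073235 + 0.38·0.380141 + 0.15·0.367879 = 0.203078.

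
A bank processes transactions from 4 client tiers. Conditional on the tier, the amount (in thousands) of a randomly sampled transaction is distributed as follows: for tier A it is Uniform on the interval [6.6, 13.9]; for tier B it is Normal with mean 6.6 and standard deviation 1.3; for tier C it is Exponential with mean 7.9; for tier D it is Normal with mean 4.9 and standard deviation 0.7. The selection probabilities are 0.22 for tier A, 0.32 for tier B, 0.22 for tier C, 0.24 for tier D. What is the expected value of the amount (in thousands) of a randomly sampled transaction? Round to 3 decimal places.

7.281

Component means — A: 10.25; B: 6.6; C: 7.9; D: 4.9.
E[X] = 0.22·10.25 + 0.32·6.6 + 0.22·7.9 + 0.24·4.9 = 7.281.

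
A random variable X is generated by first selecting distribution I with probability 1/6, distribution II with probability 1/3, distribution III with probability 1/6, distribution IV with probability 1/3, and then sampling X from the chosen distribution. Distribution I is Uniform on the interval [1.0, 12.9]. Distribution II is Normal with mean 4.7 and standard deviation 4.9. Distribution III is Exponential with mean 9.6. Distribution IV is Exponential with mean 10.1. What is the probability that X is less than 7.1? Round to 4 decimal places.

0.5701

Conditional on each component, P(X < 7.1): I: 0.512605; II: 0.687861; III: 0.522687; IV: 0.504888.
By total probability, P(X < 7.1) = 0.166667·0.512605 + 0.333333·0.687861 + 0.166667·0.522687 + 0.333333·0.504888 = 0.570131.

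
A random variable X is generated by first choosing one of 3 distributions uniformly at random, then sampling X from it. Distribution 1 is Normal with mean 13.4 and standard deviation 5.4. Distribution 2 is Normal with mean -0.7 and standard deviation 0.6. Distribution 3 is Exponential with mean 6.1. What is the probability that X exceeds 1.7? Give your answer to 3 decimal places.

Conditional on each component, P(X > 1.7): 1: 0.98487; 2: 3.16712e-05; 3: 0.756776.
By total probability, P(X > 1.7) = 0.333333·0.98487 + 0.333333·3.16712e-05 + 0.333333·0.756776 = 0.580559.

0.581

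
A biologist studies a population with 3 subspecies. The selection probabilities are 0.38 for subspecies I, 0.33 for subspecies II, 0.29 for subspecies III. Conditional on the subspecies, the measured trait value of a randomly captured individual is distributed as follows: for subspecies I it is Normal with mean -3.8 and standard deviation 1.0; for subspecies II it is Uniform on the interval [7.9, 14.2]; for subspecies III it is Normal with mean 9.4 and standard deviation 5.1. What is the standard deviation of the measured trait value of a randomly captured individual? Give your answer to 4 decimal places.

Per component, I: μ=-3.8, E[X²]=15.44; II: μ=11.05, E[X²]=125.41; III: μ=9.4, E[X²]=114.37.
E[X] = 0.38·-3.8 + 0.33·11.05 + 0.29·9.4 = 4.9285.
E[X²] = 0.38·15.44 + 0.33·125.41 + 0.29·114.37 = 80.4198.
Var(X) = E[X²] − (E[X])² = 80.4198 − 24.2901 = 56.1297.
SD(X) = √56.1297 = 7.49197.

7.4920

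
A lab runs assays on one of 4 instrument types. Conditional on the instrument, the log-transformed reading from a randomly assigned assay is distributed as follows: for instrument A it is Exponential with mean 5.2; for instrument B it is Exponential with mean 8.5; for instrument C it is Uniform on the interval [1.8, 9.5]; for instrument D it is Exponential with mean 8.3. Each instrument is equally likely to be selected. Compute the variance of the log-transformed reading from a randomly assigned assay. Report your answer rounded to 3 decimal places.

45.523

Per component, A: μ=5.2, E[X²]=54.08; B: μ=8.5, E[X²]=144.5; C: μ=5.65, E[X²]=36.8633; D: μ=8.3, E[X²]=137.78.
E[X] = 0.25·5.2 + 0.25·8.5 + 0.25·5.65 + 0.25·8.3 = 6.9125.
E[X²] = 0.25·54.08 + 0.25·144.5 + 0.25·36.8633 + 0.25·137.78 = 93.3058.
Var(X) = E[X²] − (E[X])² = 93.3058 − 47.7827 = 45.5232.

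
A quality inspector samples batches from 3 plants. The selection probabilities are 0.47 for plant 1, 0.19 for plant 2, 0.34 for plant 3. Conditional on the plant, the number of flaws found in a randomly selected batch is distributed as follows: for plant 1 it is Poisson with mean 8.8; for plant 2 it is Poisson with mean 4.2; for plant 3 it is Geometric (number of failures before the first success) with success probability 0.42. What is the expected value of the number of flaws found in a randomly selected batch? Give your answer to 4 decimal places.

Component means — 1: 8.8; 2: 4.2; 3: 1.38095.
E[X] = 0.47·8.8 + 0.19·4.2 + 0.34·1.38095 = 5.40352.

5.4035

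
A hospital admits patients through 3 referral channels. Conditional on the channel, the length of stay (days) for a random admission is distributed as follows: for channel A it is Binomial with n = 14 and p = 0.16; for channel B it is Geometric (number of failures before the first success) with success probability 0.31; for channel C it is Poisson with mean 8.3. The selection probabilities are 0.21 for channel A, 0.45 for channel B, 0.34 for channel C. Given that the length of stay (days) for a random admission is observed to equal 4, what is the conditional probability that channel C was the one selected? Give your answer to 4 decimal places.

Likelihoods P(X=4 | ·): A: 0.114738; B: 0.0702681; C: 0.0491425.
Posterior ∝ prior × likelihood. Numerator for C: 0.34·0.0491425 = 0.0167084.
Normalizing constant: 0.21·0.114738 + 0.45·0.0702681 + 0.34·0.0491425 = 0.072424.
P(C | observation) = 0.0167084 / 0.072424 = 0.230703.

0.2307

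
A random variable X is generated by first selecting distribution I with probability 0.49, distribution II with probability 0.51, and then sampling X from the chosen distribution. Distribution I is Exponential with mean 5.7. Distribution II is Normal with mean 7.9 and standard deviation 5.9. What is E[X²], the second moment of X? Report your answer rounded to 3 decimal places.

For each component E[X²] = Var + (mean)², giving I: 64.98; II: 97.22.
Overall E[X²] = 0.49·64.98 + 0.51·97.22 = 81.4224.

81.422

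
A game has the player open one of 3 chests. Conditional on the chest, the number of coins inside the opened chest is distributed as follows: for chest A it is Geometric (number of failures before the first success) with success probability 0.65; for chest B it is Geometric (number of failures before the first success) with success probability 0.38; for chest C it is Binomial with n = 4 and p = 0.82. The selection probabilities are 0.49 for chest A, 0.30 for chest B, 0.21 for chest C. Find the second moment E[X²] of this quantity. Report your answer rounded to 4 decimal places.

5.0179

For each component E[X²] = Var + (mean)², giving A: 1.11834; B: 6.95568; C: 11.3488.
Overall E[X²] = 0.49·1.11834 + 0.3·6.95568 + 0.21·11.3488 = 5.01794.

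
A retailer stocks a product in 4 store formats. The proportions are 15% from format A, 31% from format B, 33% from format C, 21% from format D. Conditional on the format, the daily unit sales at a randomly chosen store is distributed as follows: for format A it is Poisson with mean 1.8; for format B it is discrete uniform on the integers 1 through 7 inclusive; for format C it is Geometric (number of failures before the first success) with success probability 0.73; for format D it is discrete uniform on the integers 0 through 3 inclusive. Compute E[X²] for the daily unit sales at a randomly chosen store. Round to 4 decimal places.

For each component E[X²] = Var + (mean)², giving A: 5.04; B: 20; C: 0.64346; D: 3.5.
Overall E[X²] = 0.15·5.04 + 0.31·20 + 0.33·0.64346 + 0.21·3.5 = 7.90334.

7.9033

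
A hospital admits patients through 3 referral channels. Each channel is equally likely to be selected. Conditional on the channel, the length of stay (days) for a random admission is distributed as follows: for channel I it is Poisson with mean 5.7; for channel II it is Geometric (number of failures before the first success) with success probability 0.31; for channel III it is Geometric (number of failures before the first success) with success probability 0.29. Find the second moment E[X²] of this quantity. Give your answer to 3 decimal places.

21.587

For each component E[X²] = Var + (mean)², giving I: 38.19; II: 12.1342; III: 14.4364.
Overall E[X²] = 0.333333·38.19 + 0.333333·12.1342 + 0.333333·14.4364 = 21.5869.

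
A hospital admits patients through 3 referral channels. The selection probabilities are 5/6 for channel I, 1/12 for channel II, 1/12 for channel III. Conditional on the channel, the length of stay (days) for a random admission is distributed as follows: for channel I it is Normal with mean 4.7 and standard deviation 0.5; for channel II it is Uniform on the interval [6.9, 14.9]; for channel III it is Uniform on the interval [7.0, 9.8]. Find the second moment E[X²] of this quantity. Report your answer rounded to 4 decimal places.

For each component E[X²] = Var + (mean)², giving I: 22.34; II: 124.143; III: 71.2133.
Overall E[X²] = 0.833333·22.34 + 0.0833333·124.143 + 0.0833333·71.2133 = 34.8964.

34.8964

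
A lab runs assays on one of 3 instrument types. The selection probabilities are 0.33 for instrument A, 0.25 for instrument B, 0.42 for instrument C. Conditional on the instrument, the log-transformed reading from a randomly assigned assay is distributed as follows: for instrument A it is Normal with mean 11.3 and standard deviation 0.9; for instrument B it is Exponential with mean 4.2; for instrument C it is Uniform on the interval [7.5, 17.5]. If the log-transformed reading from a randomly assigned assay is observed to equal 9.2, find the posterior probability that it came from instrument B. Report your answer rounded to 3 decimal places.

0.114

Likelihoods f(9.2 | ·): A: 0.0291354; B: 0.0266342; C: 0.1.
Posterior ∝ prior × likelihood. Numerator for B: 0.25·0.0266342 = 0.00665854.
Normalizing constant: 0.33·0.0291354 + 0.25·0.0266342 + 0.42·0.1 = 0.0582732.
P(B | observation) = 0.00665854 / 0.0582732 = 0.114264.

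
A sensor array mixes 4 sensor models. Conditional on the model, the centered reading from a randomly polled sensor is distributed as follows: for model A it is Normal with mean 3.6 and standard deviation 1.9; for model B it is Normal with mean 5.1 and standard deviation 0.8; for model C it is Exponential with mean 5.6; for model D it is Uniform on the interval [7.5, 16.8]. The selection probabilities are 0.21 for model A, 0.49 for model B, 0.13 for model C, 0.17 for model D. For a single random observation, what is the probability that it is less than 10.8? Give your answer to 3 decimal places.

Conditional on each model, P(X < 10.8): A: 0.999925; B: 1; C: 0.854644; D: 0.354839.
By total probability, P(X < 10.8) = 0.21·0.999925 + 0.49·1 + 0.13·0.854644 + 0.17·0.354839 = 0.87141.

0.871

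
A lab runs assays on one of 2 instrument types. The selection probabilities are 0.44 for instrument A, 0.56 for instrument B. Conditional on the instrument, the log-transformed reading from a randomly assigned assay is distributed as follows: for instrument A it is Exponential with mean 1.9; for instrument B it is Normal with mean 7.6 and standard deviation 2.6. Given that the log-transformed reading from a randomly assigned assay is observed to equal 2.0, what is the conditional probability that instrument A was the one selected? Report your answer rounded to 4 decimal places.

0.9054

Likelihoods f(2.0 | ·): A: 0.183694; B: 0.0150862.
Posterior ∝ prior × likelihood. Numerator for A: 0.44·0.183694 = 0.0808252.
Normalizing constant: 0.44·0.183694 + 0.56·0.0150862 = 0.0892735.
P(A | observation) = 0.0808252 / 0.0892735 = 0.905367.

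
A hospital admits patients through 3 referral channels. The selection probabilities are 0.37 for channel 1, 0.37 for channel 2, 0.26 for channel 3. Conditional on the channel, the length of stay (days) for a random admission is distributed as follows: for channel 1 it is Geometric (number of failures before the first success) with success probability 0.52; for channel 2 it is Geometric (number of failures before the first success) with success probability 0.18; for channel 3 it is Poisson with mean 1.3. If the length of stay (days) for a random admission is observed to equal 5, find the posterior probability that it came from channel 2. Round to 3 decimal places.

Likelihoods P(X=5 | ·): 1: 0.0132498; 2: 0.0667332; 3: 0.00843243.
Posterior ∝ prior × likelihood. Numerator for 2: 0.37·0.0667332 = 0.0246913.
Normalizing constant: 0.37·0.0132498 + 0.37·0.0667332 + 0.26·0.00843243 = 0.0317861.
P(2 | observation) = 0.0246913 / 0.0317861 = 0.776794.

0.777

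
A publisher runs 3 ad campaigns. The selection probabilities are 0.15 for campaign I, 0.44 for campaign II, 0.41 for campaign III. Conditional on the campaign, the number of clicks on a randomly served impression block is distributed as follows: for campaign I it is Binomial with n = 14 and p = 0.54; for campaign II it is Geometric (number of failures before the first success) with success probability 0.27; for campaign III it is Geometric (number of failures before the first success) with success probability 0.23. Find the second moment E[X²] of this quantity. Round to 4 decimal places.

27.2802

For each component E[X²] = Var + (mean)², giving I: 60.6312; II: 17.3237; III: 25.7637.
Overall E[X²] = 0.15·60.6312 + 0.44·17.3237 + 0.41·25.7637 = 27.2802.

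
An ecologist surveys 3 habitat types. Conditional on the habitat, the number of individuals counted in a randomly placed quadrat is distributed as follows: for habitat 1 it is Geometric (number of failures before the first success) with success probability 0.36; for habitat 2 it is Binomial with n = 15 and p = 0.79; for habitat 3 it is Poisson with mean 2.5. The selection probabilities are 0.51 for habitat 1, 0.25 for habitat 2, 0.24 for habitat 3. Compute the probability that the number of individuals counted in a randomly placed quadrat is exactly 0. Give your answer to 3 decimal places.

0.203

Conditional on each habitat, P(X = 0): 1: 0.36; 2: 6.81223e-11; 3: 0.082085.
By total probability, P(X = 0) = 0.51·0.36 + 0.25·6.81223e-11 + 0.24·0.082085 = 0.2033.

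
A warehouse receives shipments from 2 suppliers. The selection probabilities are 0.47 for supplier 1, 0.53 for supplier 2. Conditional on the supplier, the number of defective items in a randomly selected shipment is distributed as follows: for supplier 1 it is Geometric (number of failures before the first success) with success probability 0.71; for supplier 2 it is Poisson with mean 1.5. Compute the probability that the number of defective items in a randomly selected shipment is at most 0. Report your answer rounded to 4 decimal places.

0.4520

Conditional on each supplier, P(X ≤ 0): 1: 0.71; 2: 0.22313.
By total probability, P(X ≤ 0) = 0.47·0.71 + 0.53·0.22313 = 0.451959.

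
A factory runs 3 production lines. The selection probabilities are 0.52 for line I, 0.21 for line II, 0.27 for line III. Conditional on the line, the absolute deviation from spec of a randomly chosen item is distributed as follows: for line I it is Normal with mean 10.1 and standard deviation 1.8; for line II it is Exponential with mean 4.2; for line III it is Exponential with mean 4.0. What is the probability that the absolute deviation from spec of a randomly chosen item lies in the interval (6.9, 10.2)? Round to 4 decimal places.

Conditional on each line, P(6.9 < X < 10.2): I: 0.484432; II: 0.105264; III: 0.100091.
By total probability, P(6.9 < X < 10.2) = 0.52·0.484432 + 0.21·0.105264 + 0.27·0.100091 = 0.301035.

0.3010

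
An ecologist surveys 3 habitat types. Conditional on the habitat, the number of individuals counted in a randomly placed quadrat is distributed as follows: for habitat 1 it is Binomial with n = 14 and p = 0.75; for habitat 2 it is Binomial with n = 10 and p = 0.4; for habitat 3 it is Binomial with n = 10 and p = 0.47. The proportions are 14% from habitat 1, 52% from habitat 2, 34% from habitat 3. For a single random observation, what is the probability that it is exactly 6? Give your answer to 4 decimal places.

0.1198

Conditional on each habitat, P(X = 6): 1: 0.00815536; 2: 0.111477; 3: 0.178612.
By total probability, P(X = 6) = 0.14·0.00815536 + 0.52·0.111477 + 0.34·0.178612 = 0.119838.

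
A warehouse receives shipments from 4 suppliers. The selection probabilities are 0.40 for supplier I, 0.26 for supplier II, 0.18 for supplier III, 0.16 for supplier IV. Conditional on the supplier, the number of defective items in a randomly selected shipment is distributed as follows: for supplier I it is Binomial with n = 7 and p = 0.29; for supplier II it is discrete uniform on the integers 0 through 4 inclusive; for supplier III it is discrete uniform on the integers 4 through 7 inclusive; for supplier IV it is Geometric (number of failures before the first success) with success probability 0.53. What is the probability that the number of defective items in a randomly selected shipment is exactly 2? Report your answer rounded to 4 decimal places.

Conditional on each supplier, P(X = 2): I: 0.318645; II: 0.2; III: 0; IV: 0.117077.
By total probability, P(X = 2) = 0.4·0.318645 + 0.26·0.2 + 0.18·0 + 0.16·0.117077 = 0.19819.

0.1982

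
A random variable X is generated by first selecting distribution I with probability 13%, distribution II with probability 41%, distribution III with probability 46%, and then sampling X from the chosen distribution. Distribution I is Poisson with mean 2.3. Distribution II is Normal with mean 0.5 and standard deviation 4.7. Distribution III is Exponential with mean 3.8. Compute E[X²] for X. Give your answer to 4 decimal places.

For each component E[X²] = Var + (mean)², giving I: 7.59; II: 22.34; III: 28.88.
Overall E[X²] = 0.13·7.59 + 0.41·22.34 + 0.46·28.88 = 23.4309.

23.4309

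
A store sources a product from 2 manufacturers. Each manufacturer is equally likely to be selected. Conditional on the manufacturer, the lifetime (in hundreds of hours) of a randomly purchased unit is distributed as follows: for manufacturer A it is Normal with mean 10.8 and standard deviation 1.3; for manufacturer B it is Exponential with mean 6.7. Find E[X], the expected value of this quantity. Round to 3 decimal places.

Component means — A: 10.8; B: 6.7.
E[X] = 0.5·10.8 + 0.5·6.7 = 8.75.

8.750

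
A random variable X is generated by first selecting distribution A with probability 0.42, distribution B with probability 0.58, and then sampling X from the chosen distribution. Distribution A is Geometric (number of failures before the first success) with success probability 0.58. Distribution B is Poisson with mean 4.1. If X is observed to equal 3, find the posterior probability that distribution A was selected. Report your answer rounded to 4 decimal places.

0.1405

Likelihoods P(X=3 | ·): A: 0.042971; B: 0.190368.
Posterior ∝ prior × likelihood. Numerator for A: 0.42·0.042971 = 0.0180478.
Normalizing constant: 0.42·0.042971 + 0.58·0.190368 = 0.128461.
P(A | observation) = 0.0180478 / 0.128461 = 0.140493.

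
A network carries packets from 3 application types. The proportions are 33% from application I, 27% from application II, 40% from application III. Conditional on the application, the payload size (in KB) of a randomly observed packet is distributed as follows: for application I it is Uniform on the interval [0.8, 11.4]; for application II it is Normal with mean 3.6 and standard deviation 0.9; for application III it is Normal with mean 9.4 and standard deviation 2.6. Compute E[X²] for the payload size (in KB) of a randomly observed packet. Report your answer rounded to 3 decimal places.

For each component E[X²] = Var + (mean)², giving I: 46.5733; II: 13.77; III: 95.12.
Overall E[X²] = 0.33·46.5733 + 0.27·13.77 + 0.4·95.12 = 57.1351.

57.135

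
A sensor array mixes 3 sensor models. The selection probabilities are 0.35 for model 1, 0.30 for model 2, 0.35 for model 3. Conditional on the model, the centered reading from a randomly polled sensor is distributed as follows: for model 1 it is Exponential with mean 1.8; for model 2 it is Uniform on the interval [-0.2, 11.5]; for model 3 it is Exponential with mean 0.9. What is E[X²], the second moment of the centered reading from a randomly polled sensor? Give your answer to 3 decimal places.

For each component E[X²] = Var + (mean)², giving 1: 6.48; 2: 43.33; 3: 1.62.
Overall E[X²] = 0.35·6.48 + 0.3·43.33 + 0.35·1.62 = 15.834.

15.834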